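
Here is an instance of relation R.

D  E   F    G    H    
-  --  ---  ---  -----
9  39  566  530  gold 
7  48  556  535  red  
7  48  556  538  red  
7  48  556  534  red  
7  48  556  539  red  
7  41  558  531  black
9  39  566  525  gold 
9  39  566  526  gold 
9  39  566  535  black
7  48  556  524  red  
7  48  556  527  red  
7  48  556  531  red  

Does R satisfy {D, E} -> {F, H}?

No

(D=9, E=39): 4 rows → {F,H} takes values {(566, gold), (566, black)} — violation
(D=7, E=48): 7 rows → {F,H} = (556, red), (556, red), (556, red), (556, red), (556, red), (556, red), (556, red) ✓
(D=7, E=41): 1 row → {F,H} = (558, black) ✓
Two rows agree on {D, E} but differ on {F, H}, so {D, E} -> {F, H} does not hold.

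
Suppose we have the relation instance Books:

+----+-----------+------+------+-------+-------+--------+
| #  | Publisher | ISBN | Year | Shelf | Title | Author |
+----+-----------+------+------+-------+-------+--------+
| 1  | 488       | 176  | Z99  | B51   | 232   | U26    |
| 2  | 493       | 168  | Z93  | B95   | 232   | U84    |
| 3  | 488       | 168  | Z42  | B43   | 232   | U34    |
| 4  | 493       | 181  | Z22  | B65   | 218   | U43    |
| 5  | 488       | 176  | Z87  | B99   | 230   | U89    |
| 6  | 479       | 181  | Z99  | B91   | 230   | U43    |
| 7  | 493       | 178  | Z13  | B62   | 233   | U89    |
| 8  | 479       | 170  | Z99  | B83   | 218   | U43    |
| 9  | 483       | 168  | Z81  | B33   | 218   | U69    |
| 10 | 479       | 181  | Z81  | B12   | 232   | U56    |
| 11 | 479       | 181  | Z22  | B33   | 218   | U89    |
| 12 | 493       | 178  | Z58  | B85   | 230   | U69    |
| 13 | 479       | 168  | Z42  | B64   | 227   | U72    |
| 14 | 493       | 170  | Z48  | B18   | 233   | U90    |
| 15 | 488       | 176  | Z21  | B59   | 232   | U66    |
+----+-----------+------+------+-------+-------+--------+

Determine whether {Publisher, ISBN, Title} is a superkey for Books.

No

Rows 1 and 15 have the same {Publisher, ISBN, Title} value (Publisher=488, ISBN=176, Title=232) but are distinct tuples, so {Publisher, ISBN, Title} does not determine every attribute — not a superkey.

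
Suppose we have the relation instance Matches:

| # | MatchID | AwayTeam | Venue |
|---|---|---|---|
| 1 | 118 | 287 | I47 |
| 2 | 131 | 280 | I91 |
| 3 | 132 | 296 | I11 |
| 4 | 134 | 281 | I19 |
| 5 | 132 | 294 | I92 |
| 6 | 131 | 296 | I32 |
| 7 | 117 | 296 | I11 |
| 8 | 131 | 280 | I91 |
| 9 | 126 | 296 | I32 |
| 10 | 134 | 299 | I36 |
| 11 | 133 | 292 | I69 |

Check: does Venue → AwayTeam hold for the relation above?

Yes

Venue=I47: row 1 → AwayTeam = 287 ✓
Venue=I91: rows 2, 8 → AwayTeam = 280, 280 ✓
Venue=I11: rows 3, 7 → AwayTeam = 296, 296 ✓
Venue=I19: row 4 → AwayTeam = 281 ✓
Venue=I92: row 5 → AwayTeam = 294 ✓
Venue=I32: rows 6, 9 → AwayTeam = 296, 296 ✓
Venue=I36: row 10 → AwayTeam = 299 ✓
Venue=I69: row 11 → AwayTeam = 292 ✓
Every Venue value is associated with a single AwayTeam value, so Venue → AwayTeam holds.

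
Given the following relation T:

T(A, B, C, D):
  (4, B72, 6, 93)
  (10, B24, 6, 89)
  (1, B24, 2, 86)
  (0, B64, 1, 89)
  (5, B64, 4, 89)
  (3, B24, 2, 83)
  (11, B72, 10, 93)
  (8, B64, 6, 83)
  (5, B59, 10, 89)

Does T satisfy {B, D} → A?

(B=B72, D=93): 2 rows → A takes values {4, 11} — violation
(B=B24, D=89): 1 row → A = 10 ✓
(B=B24, D=86): 1 row → A = 1 ✓
(B=B64, D=89): 2 rows → A takes values {0, 5} — violation
(B=B24, D=83): 1 row → A = 3 ✓
(B=B64, D=83): 1 row → A = 8 ✓
(B=B59, D=89): 1 row → A = 5 ✓
Two rows agree on {B, D} but differ on A, so {B, D} → A does not hold.

No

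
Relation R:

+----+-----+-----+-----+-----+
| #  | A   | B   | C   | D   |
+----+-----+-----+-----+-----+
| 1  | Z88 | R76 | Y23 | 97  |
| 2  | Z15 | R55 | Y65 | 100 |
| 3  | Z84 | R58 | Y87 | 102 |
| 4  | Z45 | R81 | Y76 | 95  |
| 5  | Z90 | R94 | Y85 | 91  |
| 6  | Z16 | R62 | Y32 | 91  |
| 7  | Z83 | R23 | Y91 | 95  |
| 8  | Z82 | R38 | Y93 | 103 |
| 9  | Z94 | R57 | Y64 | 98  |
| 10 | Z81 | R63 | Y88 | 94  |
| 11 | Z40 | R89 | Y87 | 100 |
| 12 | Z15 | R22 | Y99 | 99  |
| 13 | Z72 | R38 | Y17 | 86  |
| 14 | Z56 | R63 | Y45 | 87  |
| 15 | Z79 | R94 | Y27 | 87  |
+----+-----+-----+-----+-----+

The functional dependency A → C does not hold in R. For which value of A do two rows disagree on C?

Z15

A=Z88: row 1 → C = Y23 ✓
A=Z15: rows 2, 12 → C takes values {Y65, Y99} — violation
A=Z84: row 3 → C = Y87 ✓
A=Z45: row 4 → C = Y76 ✓
A=Z90: row 5 → C = Y85 ✓
A=Z16: row 6 → C = Y32 ✓
A=Z83: row 7 → C = Y91 ✓
A=Z82: row 8 → C = Y93 ✓
A=Z94: row 9 → C = Y64 ✓
A=Z81: row 10 → C = Y88 ✓
A=Z40: row 11 → C = Y87 ✓
A=Z72: row 13 → C = Y17 ✓
A=Z56: row 14 → C = Y45 ✓
A=Z79: row 15 → C = Y27 ✓
The only A value with inconsistent C is A=Z15.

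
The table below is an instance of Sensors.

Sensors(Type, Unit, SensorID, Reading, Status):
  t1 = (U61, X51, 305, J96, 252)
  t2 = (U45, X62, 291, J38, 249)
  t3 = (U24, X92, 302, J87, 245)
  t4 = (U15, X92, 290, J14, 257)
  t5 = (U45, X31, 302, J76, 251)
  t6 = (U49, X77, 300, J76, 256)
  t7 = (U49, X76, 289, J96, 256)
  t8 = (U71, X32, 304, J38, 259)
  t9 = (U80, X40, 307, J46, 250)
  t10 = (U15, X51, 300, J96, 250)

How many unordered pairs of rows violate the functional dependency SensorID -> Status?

2

SensorID=302: violating pairs (3,5) — 1 pair.
SensorID=300: violating pairs (6,10) — 1 pair.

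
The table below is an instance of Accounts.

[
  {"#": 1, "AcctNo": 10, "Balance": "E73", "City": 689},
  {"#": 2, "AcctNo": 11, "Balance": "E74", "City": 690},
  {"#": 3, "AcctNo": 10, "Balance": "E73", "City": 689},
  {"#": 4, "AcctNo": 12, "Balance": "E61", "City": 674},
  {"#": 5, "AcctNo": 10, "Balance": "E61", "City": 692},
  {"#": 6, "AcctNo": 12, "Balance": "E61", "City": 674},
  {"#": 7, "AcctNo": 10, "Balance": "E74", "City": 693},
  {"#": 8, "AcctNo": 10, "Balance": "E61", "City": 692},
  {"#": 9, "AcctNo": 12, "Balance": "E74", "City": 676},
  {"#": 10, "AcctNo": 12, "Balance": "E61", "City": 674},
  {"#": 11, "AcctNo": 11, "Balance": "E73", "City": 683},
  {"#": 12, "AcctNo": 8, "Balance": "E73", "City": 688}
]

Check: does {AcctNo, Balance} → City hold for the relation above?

Yes

(AcctNo=10, Balance=E73): rows 1, 3 → City = 689, 689 ✓
(AcctNo=11, Balance=E74): row 2 → City = 690 ✓
(AcctNo=12, Balance=E61): rows 4, 6, 10 → City = 674, 674, 674 ✓
(AcctNo=10, Balance=E61): rows 5, 8 → City = 692, 692 ✓
(AcctNo=10, Balance=E74): row 7 → City = 693 ✓
(AcctNo=12, Balance=E74): row 9 → City = 676 ✓
(AcctNo=11, Balance=E73): row 11 → City = 683 ✓
(AcctNo=8, Balance=E73): row 12 → City = 688 ✓
Every {AcctNo, Balance} value is associated with a single City value, so {AcctNo, Balance} → City holds.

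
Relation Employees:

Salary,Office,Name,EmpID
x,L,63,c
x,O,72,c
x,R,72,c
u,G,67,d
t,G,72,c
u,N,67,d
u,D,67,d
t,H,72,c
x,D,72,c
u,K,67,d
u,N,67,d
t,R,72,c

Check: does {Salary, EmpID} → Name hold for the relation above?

No

(Salary=x, EmpID=c): 4 rows → Name takes values {63, 72} — violation
(Salary=u, EmpID=d): 5 rows → Name = 67, 67, 67, 67, 67 ✓
(Salary=t, EmpID=c): 3 rows → Name = 72, 72, 72 ✓
Two rows agree on {Salary, EmpID} but differ on Name, so {Salary, EmpID} → Name does not hold.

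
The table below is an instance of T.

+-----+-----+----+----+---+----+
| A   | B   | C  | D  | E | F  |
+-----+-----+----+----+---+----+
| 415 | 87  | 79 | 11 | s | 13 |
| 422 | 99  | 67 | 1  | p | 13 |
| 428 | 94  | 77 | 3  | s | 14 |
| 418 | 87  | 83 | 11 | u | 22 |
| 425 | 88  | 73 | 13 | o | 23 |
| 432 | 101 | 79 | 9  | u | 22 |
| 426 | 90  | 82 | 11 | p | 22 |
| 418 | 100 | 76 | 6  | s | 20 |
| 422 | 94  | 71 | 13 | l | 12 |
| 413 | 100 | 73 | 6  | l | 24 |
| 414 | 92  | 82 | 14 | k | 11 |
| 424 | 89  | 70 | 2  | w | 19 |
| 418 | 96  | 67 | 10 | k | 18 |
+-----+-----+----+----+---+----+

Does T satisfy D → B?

No

D=11: 3 rows → B takes values {87, 90} — violation
D=1: 1 row → B = 99 ✓
D=3: 1 row → B = 94 ✓
D=13: 2 rows → B takes values {88, 94} — violation
D=9: 1 row → B = 101 ✓
D=6: 2 rows → B = 100, 100 ✓
D=14: 1 row → B = 92 ✓
D=2: 1 row → B = 89 ✓
D=10: 1 row → B = 96 ✓
Two rows agree on D but differ on B, so D → B does not hold.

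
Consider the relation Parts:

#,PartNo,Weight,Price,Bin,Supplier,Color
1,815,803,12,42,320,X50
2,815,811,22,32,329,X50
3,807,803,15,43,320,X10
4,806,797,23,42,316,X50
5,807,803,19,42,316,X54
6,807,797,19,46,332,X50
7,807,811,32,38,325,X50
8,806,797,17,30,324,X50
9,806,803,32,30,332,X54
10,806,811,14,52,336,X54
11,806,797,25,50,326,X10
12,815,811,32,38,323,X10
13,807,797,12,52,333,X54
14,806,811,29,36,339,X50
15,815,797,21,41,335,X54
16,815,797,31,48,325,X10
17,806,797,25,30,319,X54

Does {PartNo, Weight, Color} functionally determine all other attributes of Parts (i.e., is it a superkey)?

Rows 4 and 8 have the same {PartNo, Weight, Color} value (PartNo=806, Weight=797, Color=X50) but are distinct tuples, so {PartNo, Weight, Color} does not determine every attribute — not a superkey.

No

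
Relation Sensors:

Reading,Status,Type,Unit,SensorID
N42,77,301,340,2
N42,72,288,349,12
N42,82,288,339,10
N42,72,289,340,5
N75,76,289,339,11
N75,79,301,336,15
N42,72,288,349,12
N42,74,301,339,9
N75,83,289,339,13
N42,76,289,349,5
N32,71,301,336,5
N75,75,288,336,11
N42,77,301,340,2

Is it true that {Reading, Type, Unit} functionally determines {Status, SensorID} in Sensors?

(Reading=N42, Type=301, Unit=340): 2 rows → {Status,SensorID} = (77, 2), (77, 2) ✓
(Reading=N42, Type=288, Unit=349): 2 rows → {Status,SensorID} = (72, 12), (72, 12) ✓
(Reading=N42, Type=288, Unit=339): 1 row → {Status,SensorID} = (82, 10) ✓
(Reading=N42, Type=289, Unit=340): 1 row → {Status,SensorID} = (72, 5) ✓
(Reading=N75, Type=289, Unit=339): 2 rows → {Status,SensorID} takes values {(76, 11), (83, 13)} — violation
(Reading=N75, Type=301, Unit=336): 1 row → {Status,SensorID} = (79, 15) ✓
(Reading=N42, Type=301, Unit=339): 1 row → {Status,SensorID} = (74, 9) ✓
(Reading=N42, Type=289, Unit=349): 1 row → {Status,SensorID} = (76, 5) ✓
(Reading=N32, Type=301, Unit=336): 1 row → {Status,SensorID} = (71, 5) ✓
(Reading=N75, Type=288, Unit=336): 1 row → {Status,SensorID} = (75, 11) ✓
Two rows agree on {Reading, Type, Unit} but differ on {Status, SensorID}, so {Reading, Type, Unit} -> {Status, SensorID} does not hold.

No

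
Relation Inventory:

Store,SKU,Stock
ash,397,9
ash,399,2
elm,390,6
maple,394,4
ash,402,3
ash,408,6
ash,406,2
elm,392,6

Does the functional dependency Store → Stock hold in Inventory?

No

Store=ash: 5 rows → Stock takes values {9, 2, 3, 6} — violation
Store=elm: 2 rows → Stock = 6, 6 ✓
Store=maple: 1 row → Stock = 4 ✓
Two rows agree on Store but differ on Stock, so Store → Stock does not hold.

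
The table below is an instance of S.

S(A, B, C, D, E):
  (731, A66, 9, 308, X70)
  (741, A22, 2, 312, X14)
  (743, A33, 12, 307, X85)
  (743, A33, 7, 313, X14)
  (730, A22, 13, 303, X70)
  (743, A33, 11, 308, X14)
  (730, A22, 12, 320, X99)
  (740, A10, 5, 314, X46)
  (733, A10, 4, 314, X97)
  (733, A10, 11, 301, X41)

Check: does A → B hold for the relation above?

Yes

A=731: 1 row → B = A66 ✓
A=741: 1 row → B = A22 ✓
A=743: 3 rows → B = A33, A33, A33 ✓
A=730: 2 rows → B = A22, A22 ✓
A=740: 1 row → B = A10 ✓
A=733: 2 rows → B = A10, A10 ✓
Every A value is associated with a single B value, so A → B holds.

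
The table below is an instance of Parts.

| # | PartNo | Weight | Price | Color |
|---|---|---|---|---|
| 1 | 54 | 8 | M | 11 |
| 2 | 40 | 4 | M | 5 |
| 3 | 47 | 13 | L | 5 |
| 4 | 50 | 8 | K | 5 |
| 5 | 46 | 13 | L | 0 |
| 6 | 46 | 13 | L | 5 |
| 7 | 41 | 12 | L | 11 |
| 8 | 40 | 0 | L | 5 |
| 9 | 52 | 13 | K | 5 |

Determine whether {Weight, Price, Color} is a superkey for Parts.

Rows 3 and 6 have the same {Weight, Price, Color} value (Weight=13, Price=L, Color=5) but are distinct tuples, so {Weight, Price, Color} does not determine every attribute — not a superkey.

No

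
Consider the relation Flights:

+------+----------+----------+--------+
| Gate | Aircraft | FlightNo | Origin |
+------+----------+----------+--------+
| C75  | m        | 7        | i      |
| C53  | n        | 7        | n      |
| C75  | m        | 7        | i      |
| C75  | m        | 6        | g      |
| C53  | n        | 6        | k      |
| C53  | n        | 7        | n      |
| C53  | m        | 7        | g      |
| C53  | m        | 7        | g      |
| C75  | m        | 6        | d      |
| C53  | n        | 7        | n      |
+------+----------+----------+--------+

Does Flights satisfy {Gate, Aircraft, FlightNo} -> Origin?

(Gate=C75, Aircraft=m, FlightNo=7): 2 rows → Origin = i, i ✓
(Gate=C53, Aircraft=n, FlightNo=7): 3 rows → Origin = n, n, n ✓
(Gate=C75, Aircraft=m, FlightNo=6): 2 rows → Origin takes values {g, d} — violation
(Gate=C53, Aircraft=n, FlightNo=6): 1 row → Origin = k ✓
(Gate=C53, Aircraft=m, FlightNo=7): 2 rows → Origin = g, g ✓
Two rows agree on {Gate, Aircraft, FlightNo} but differ on Origin, so {Gate, Aircraft, FlightNo} -> Origin does not hold.

No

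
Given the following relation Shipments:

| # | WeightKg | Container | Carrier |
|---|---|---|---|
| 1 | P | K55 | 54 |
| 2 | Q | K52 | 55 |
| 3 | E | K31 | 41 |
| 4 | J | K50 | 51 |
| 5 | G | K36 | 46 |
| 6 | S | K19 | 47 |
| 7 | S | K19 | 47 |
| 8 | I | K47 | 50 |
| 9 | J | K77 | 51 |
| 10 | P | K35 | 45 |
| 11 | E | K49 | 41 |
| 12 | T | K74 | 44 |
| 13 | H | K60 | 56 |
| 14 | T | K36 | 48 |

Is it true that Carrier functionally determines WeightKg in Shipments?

Carrier=54: row 1 → WeightKg = P ✓
Carrier=55: row 2 → WeightKg = Q ✓
Carrier=41: rows 3, 11 → WeightKg = E, E ✓
Carrier=51: rows 4, 9 → WeightKg = J, J ✓
Carrier=46: row 5 → WeightKg = G ✓
Carrier=47: rows 6, 7 → WeightKg = S, S ✓
Carrier=50: row 8 → WeightKg = I ✓
Carrier=45: row 10 → WeightKg = P ✓
Carrier=44: row 12 → WeightKg = T ✓
Carrier=56: row 13 → WeightKg = H ✓
Carrier=48: row 14 → WeightKg = T ✓
Every Carrier value is associated with a single WeightKg value, so Carrier -> WeightKg holds.

Yes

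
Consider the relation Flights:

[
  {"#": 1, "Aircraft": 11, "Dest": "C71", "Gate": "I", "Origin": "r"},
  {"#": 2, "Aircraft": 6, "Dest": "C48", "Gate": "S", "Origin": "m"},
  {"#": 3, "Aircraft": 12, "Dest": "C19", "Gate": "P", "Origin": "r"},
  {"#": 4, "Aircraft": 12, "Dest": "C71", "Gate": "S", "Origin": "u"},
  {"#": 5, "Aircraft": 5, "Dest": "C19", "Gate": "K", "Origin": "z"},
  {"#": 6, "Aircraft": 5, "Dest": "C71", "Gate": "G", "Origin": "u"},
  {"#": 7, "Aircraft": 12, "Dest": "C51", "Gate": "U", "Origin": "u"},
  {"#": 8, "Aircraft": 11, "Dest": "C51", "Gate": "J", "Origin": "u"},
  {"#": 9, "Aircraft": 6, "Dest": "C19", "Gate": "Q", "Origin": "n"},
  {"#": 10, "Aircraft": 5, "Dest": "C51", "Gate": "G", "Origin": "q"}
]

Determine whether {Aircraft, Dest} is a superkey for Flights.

Yes

All 10 rows have distinct {Aircraft, Dest} values, so {Aircraft, Dest} → (all attributes) holds and {Aircraft, Dest} is a superkey.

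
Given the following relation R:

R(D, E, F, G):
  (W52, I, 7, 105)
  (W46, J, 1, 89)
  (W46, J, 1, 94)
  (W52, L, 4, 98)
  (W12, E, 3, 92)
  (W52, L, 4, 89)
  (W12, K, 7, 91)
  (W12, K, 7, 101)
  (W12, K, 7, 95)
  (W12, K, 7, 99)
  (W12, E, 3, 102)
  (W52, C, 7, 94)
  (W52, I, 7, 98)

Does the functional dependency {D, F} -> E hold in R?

(D=W52, F=7): 3 rows → E takes values {I, C} — violation
(D=W46, F=1): 2 rows → E = J, J ✓
(D=W52, F=4): 2 rows → E = L, L ✓
(D=W12, F=3): 2 rows → E = E, E ✓
(D=W12, F=7): 4 rows → E = K, K, K, K ✓
Two rows agree on {D, F} but differ on E, so {D, F} -> E does not hold.

No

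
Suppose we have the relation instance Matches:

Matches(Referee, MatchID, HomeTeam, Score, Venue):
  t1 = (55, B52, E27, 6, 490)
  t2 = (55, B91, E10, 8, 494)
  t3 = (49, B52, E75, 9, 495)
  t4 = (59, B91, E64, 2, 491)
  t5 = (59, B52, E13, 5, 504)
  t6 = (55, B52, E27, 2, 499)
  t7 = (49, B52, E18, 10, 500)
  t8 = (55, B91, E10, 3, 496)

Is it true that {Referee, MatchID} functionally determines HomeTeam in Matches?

No

(Referee=55, MatchID=B52): rows 1, 6 → HomeTeam = E27, E27 ✓
(Referee=55, MatchID=B91): rows 2, 8 → HomeTeam = E10, E10 ✓
(Referee=49, MatchID=B52): rows 3, 7 → HomeTeam takes values {E75, E18} — violation
(Referee=59, MatchID=B91): row 4 → HomeTeam = E64 ✓
(Referee=59, MatchID=B52): row 5 → HomeTeam = E13 ✓
Two rows agree on {Referee, MatchID} but differ on HomeTeam, so {Referee, MatchID} → HomeTeam does not hold.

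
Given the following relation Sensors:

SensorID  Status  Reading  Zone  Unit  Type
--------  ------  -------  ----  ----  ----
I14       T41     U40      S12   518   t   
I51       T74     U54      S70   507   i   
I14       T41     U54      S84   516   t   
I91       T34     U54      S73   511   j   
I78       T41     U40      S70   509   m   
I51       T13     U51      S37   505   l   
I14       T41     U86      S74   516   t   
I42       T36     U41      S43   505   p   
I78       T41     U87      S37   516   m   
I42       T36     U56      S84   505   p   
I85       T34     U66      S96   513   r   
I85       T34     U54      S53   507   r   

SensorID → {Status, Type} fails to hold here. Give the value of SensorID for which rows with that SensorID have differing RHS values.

I51

SensorID=I14: 3 rows → {Status,Type} = (T41, t), (T41, t), (T41, t) ✓
SensorID=I51: 2 rows → {Status,Type} takes values {(T74, i), (T13, l)} — violation
SensorID=I91: 1 row → {Status,Type} = (T34, j) ✓
SensorID=I78: 2 rows → {Status,Type} = (T41, m), (T41, m) ✓
SensorID=I42: 2 rows → {Status,Type} = (T36, p), (T36, p) ✓
SensorID=I85: 2 rows → {Status,Type} = (T34, r), (T34, r) ✓
The only SensorID value with inconsistent RHS is SensorID=I51.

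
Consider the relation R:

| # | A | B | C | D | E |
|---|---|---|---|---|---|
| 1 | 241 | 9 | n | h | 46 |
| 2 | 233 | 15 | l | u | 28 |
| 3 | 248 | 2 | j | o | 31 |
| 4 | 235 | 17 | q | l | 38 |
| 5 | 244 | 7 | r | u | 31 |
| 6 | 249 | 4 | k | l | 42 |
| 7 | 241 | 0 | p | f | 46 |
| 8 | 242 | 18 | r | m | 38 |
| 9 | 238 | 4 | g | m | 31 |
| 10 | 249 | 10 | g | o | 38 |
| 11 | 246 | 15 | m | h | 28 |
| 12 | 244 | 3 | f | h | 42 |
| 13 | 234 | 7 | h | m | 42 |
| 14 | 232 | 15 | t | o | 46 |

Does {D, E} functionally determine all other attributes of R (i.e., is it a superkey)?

Yes

All 14 rows have distinct {D, E} values, so {D, E} → (all attributes) holds and {D, E} is a superkey.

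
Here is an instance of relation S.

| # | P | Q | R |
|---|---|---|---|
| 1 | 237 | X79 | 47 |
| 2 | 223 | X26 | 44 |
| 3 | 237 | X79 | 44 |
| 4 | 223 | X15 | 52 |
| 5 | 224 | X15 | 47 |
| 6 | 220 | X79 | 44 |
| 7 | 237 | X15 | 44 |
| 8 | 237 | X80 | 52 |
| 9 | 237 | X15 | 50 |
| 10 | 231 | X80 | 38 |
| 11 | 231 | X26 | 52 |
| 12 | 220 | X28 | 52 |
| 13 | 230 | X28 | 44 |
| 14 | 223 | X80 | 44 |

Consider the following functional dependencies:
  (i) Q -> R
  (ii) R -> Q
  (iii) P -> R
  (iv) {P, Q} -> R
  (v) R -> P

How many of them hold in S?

0

(i) Q -> R: Q=X79: rows 1, 3, 6 → R takes values {47, 44} — violation; Q=X26: rows 2, 11 → R takes values {44, 52} — violation; Q=X15: rows 4, 5, 7, 9 → R takes values {52, 47, 44, 50} — violation; Q=X80: rows 8, 10, 14 → R takes values {52, 38, 44} — violation; Q=X28: rows 12, 13 → R takes values {52, 44} — violation — fails.
(ii) R -> Q: R=47: rows 1, 5 → Q takes values {X79, X15} — violation; R=44: rows 2, 3, 6, 7, 13, 14 → Q takes values {X26, X79, X15, X28, X80} — violation; R=52: rows 4, 8, 11, 12 → Q takes values {X15, X80, X26, X28} — violation — fails.
(iii) P -> R: P=237: rows 1, 3, 7, 8, 9 → R takes values {47, 44, 52, 50} — violation; P=223: rows 2, 4, 14 → R takes values {44, 52} — violation; P=220: rows 6, 12 → R takes values {44, 52} — violation; P=231: rows 10, 11 → R takes values {38, 52} — violation — fails.
(iv) {P, Q} -> R: (P=237, Q=X79): rows 1, 3 → R takes values {47, 44} — violation; (P=237, Q=X15): rows 7, 9 → R takes values {44, 50} — violation — fails.
(v) R -> P: R=47: rows 1, 5 → P takes values {237, 224} — violation; R=44: rows 2, 3, 6, 7, 13, 14 → P takes values {223, 237, 220, 230} — violation; R=52: rows 4, 8, 11, 12 → P takes values {223, 237, 231, 220} — violation — fails.
None of the 5 dependencies hold.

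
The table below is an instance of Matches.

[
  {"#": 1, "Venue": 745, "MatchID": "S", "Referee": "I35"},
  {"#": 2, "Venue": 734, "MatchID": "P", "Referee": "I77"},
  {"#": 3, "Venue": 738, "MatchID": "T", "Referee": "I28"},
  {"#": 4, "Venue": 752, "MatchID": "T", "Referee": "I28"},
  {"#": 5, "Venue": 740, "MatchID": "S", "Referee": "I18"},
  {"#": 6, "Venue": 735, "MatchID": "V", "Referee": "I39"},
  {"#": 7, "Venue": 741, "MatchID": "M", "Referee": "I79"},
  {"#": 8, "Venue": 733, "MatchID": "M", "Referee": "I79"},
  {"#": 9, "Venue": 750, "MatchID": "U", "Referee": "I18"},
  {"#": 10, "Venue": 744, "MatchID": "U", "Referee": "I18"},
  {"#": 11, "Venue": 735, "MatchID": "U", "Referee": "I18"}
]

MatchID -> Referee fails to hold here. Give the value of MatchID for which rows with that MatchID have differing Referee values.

MatchID=S: rows 1, 5 → Referee takes values {I35, I18} — violation
MatchID=P: row 2 → Referee = I77 ✓
MatchID=T: rows 3, 4 → Referee = I28, I28 ✓
MatchID=V: row 6 → Referee = I39 ✓
MatchID=M: rows 7, 8 → Referee = I79, I79 ✓
MatchID=U: rows 9, 10, 11 → Referee = I18, I18, I18 ✓
The only MatchID value with inconsistent Referee is MatchID=S.

S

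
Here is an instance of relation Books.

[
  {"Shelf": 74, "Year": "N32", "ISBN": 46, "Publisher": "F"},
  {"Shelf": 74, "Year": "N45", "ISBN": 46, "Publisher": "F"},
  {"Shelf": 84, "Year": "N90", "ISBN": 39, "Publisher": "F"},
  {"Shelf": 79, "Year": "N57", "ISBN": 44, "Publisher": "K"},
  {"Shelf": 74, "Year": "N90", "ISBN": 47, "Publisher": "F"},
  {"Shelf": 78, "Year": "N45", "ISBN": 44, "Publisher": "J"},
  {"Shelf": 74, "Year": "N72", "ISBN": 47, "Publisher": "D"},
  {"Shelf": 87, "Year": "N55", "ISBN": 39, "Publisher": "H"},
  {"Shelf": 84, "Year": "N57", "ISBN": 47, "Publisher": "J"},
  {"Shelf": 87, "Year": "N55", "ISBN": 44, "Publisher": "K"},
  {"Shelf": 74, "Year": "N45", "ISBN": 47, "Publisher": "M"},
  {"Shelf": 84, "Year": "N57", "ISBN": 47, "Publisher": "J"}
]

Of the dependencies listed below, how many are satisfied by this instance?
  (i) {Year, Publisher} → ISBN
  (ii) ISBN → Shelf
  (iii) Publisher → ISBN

0

(i) {Year, Publisher} → ISBN: (Year=N90, Publisher=F): 2 rows → ISBN takes values {39, 47} — violation — fails.
(ii) ISBN → Shelf: ISBN=39: 2 rows → Shelf takes values {84, 87} — violation; ISBN=44: 3 rows → Shelf takes values {79, 78, 87} — violation; ISBN=47: 5 rows → Shelf takes values {74, 84} — violation — fails.
(iii) Publisher → ISBN: Publisher=F: 4 rows → ISBN takes values {46, 39, 47} — violation; Publisher=J: 3 rows → ISBN takes values {44, 47} — violation — fails.
None of the 3 dependencies hold.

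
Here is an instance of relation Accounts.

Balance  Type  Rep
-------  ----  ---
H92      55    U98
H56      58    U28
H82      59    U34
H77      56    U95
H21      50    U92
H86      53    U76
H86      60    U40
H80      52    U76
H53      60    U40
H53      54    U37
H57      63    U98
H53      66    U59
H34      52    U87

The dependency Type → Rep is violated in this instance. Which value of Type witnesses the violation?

52

Type=55: 1 row → Rep = U98 ✓
Type=58: 1 row → Rep = U28 ✓
Type=59: 1 row → Rep = U34 ✓
Type=56: 1 row → Rep = U95 ✓
Type=50: 1 row → Rep = U92 ✓
Type=53: 1 row → Rep = U76 ✓
Type=60: 2 rows → Rep = U40, U40 ✓
Type=52: 2 rows → Rep takes values {U76, U87} — violation
Type=54: 1 row → Rep = U37 ✓
Type=63: 1 row → Rep = U98 ✓
Type=66: 1 row → Rep = U59 ✓
The only Type value with inconsistent Rep is Type=52.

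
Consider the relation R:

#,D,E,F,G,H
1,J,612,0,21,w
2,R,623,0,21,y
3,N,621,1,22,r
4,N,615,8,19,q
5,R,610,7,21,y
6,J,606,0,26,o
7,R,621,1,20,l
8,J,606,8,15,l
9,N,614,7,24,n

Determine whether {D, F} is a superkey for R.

No

Rows 1 and 6 have the same {D, F} value (D=J, F=0) but are distinct tuples, so {D, F} does not determine every attribute — not a superkey.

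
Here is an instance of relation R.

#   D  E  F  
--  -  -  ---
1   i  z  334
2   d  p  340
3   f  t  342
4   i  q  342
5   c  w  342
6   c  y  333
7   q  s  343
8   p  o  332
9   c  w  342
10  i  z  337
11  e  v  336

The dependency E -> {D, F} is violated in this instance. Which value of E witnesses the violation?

E=z: rows 1, 10 → {D,F} takes values {(i, 334), (i, 337)} — violation
E=p: row 2 → {D,F} = (d, 340) ✓
E=t: row 3 → {D,F} = (f, 342) ✓
E=q: row 4 → {D,F} = (i, 342) ✓
E=w: rows 5, 9 → {D,F} = (c, 342), (c, 342) ✓
E=y: row 6 → {D,F} = (c, 333) ✓
E=s: row 7 → {D,F} = (q, 343) ✓
E=o: row 8 → {D,F} = (p, 332) ✓
E=v: row 11 → {D,F} = (e, 336) ✓
The only E value with inconsistent RHS is E=z.

z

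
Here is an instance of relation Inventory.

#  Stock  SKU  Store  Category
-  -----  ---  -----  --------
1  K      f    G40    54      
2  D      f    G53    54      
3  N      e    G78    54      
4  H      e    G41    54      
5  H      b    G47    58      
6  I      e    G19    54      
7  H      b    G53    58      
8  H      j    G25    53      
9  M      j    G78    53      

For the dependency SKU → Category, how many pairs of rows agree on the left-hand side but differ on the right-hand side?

0

SKU=f: all 2 rows agree on Category — 0 pairs.
SKU=e: all 3 rows agree on Category — 0 pairs.
SKU=b: all 2 rows agree on Category — 0 pairs.
SKU=j: all 2 rows agree on Category — 0 pairs.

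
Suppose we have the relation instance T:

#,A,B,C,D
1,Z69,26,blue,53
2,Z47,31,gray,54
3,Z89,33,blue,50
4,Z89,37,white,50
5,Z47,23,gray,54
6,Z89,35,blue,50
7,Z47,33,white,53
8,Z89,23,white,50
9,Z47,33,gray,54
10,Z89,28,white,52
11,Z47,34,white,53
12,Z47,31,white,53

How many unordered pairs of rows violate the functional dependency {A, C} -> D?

(A=Z47, C=gray): all 3 rows agree on D — 0 pairs.
(A=Z89, C=blue): all 2 rows agree on D — 0 pairs.
(A=Z89, C=white): violating pairs (4,10), (8,10) — 2 pairs.
(A=Z47, C=white): all 3 rows agree on D — 0 pairs.

2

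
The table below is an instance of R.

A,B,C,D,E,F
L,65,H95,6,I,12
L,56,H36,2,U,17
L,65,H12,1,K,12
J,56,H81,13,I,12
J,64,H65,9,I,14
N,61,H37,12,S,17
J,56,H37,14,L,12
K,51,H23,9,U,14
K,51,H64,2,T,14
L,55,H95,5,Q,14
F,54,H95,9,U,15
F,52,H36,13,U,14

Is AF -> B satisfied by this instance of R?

Yes

(A=L, F=12): 2 rows → B = 65, 65 ✓
(A=L, F=17): 1 row → B = 56 ✓
(A=J, F=12): 2 rows → B = 56, 56 ✓
(A=J, F=14): 1 row → B = 64 ✓
(A=N, F=17): 1 row → B = 61 ✓
(A=K, F=14): 2 rows → B = 51, 51 ✓
(A=L, F=14): 1 row → B = 55 ✓
(A=F, F=15): 1 row → B = 54 ✓
(A=F, F=14): 1 row → B = 52 ✓
Every AF value is associated with a single B value, so AF -> B holds.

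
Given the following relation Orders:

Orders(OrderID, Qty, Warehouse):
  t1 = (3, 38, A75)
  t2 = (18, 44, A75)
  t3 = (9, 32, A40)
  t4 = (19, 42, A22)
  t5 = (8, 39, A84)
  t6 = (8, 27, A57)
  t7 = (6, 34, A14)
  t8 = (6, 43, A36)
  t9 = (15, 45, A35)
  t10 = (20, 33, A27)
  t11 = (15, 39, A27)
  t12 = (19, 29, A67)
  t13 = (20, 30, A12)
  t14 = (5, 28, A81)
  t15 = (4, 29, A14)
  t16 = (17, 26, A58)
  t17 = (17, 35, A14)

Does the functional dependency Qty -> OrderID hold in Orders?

No

Qty=38: row 1 → OrderID = 3 ✓
Qty=44: row 2 → OrderID = 18 ✓
Qty=32: row 3 → OrderID = 9 ✓
Qty=42: row 4 → OrderID = 19 ✓
Qty=39: rows 5, 11 → OrderID takes values {8, 15} — violation
Qty=27: row 6 → OrderID = 8 ✓
Qty=34: row 7 → OrderID = 6 ✓
Qty=43: row 8 → OrderID = 6 ✓
Qty=45: row 9 → OrderID = 15 ✓
Qty=33: row 10 → OrderID = 20 ✓
Qty=29: rows 12, 15 → OrderID takes values {19, 4} — violation
Qty=30: row 13 → OrderID = 20 ✓
Qty=28: row 14 → OrderID = 5 ✓
Qty=26: row 16 → OrderID = 17 ✓
Qty=35: row 17 → OrderID = 17 ✓
Two rows agree on Qty but differ on OrderID, so Qty -> OrderID does not hold.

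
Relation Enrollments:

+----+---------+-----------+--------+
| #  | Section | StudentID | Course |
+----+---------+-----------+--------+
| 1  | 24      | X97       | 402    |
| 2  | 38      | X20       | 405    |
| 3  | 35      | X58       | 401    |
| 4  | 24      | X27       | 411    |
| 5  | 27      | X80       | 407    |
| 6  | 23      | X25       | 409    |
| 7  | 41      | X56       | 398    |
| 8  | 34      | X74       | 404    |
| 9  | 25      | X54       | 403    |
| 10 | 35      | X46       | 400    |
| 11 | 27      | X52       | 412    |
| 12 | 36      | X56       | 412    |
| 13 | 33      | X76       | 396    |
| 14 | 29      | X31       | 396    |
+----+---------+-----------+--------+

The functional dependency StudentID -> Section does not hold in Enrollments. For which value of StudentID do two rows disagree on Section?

X56

StudentID=X97: row 1 → Section = 24 ✓
StudentID=X20: row 2 → Section = 38 ✓
StudentID=X58: row 3 → Section = 35 ✓
StudentID=X27: row 4 → Section = 24 ✓
StudentID=X80: row 5 → Section = 27 ✓
StudentID=X25: row 6 → Section = 23 ✓
StudentID=X56: rows 7, 12 → Section takes values {41, 36} — violation
StudentID=X74: row 8 → Section = 34 ✓
StudentID=X54: row 9 → Section = 25 ✓
StudentID=X46: row 10 → Section = 35 ✓
StudentID=X52: row 11 → Section = 27 ✓
StudentID=X76: row 13 → Section = 33 ✓
StudentID=X31: row 14 → Section = 29 ✓
The only StudentID value with inconsistent Section is StudentID=X56.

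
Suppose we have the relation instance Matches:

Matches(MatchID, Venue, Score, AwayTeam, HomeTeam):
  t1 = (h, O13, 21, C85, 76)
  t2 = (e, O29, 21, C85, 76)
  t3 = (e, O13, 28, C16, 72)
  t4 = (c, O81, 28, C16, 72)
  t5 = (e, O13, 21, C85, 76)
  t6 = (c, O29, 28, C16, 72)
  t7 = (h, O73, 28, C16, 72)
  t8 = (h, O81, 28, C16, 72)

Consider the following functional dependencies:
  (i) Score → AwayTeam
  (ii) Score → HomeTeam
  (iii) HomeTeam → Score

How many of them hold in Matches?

(i) Score → AwayTeam: every LHS value maps to a single RHS value — holds.
(ii) Score → HomeTeam: every LHS value maps to a single RHS value — holds.
(iii) HomeTeam → Score: every LHS value maps to a single RHS value — holds.
3 of the 3 dependencies hold.

3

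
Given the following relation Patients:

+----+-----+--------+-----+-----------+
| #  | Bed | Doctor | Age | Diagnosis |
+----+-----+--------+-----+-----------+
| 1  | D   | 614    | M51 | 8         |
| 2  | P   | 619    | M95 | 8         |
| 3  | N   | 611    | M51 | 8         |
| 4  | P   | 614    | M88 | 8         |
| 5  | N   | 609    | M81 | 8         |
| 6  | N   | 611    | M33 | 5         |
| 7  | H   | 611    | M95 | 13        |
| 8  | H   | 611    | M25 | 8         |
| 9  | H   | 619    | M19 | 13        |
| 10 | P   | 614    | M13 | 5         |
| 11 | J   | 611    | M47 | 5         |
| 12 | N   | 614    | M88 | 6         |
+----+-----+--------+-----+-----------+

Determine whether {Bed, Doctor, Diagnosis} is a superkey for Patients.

Yes

All 12 rows have distinct {Bed, Doctor, Diagnosis} values, so {Bed, Doctor, Diagnosis} → (all attributes) holds and {Bed, Doctor, Diagnosis} is a superkey.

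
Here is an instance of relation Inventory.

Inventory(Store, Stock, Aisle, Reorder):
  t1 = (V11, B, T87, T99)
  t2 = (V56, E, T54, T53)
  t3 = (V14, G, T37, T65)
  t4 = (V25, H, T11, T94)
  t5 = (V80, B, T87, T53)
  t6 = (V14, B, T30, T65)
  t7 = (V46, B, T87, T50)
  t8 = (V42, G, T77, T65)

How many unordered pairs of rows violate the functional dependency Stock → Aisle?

Stock=B: violating pairs (1,6), (5,6), (6,7) — 3 pairs.
Stock=G: violating pairs (3,8) — 1 pair.

4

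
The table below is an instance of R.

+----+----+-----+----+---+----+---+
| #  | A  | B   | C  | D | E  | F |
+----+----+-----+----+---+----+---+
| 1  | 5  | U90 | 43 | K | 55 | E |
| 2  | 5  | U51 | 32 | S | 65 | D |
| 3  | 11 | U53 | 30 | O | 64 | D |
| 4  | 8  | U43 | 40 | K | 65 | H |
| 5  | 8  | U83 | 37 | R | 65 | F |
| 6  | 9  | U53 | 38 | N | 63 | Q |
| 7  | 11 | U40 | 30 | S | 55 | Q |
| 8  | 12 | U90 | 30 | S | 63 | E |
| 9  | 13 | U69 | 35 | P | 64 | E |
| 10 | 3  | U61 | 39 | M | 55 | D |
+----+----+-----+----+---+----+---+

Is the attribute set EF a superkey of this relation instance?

Yes

All 10 rows have distinct EF values, so EF → (all attributes) holds and EF is a superkey.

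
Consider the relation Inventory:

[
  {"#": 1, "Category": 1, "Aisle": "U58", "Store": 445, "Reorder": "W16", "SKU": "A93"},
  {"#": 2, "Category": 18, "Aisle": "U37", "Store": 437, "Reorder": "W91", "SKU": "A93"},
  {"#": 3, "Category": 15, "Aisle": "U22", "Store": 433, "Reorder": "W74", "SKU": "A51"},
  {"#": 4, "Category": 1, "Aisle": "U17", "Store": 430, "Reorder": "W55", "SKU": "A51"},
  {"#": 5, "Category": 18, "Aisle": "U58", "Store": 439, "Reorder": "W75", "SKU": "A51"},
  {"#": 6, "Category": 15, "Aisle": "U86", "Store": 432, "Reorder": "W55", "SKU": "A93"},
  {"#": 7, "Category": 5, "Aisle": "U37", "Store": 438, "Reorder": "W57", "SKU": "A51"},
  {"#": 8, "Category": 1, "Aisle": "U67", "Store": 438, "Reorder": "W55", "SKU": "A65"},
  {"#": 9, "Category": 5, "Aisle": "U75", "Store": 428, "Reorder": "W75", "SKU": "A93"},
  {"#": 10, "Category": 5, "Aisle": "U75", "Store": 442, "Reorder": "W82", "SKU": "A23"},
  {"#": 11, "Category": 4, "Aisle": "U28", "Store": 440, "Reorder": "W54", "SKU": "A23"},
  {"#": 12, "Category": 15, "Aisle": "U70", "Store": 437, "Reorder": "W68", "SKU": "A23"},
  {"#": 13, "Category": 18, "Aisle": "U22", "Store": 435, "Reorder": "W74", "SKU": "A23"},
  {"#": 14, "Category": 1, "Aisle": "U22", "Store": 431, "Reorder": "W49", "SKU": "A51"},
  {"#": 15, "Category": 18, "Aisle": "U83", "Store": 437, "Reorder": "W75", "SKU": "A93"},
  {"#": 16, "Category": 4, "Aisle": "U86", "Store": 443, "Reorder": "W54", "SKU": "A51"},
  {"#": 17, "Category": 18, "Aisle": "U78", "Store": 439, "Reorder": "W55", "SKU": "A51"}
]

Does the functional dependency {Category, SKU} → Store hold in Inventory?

No

(Category=1, SKU=A93): row 1 → Store = 445 ✓
(Category=18, SKU=A93): rows 2, 15 → Store = 437, 437 ✓
(Category=15, SKU=A51): row 3 → Store = 433 ✓
(Category=1, SKU=A51): rows 4, 14 → Store takes values {430, 431} — violation
(Category=18, SKU=A51): rows 5, 17 → Store = 439, 439 ✓
(Category=15, SKU=A93): row 6 → Store = 432 ✓
(Category=5, SKU=A51): row 7 → Store = 438 ✓
(Category=1, SKU=A65): row 8 → Store = 438 ✓
(Category=5, SKU=A93): row 9 → Store = 428 ✓
(Category=5, SKU=A23): row 10 → Store = 442 ✓
(Category=4, SKU=A23): row 11 → Store = 440 ✓
(Category=15, SKU=A23): row 12 → Store = 437 ✓
(Category=18, SKU=A23): row 13 → Store = 435 ✓
(Category=4, SKU=A51): row 16 → Store = 443 ✓
Two rows agree on {Category, SKU} but differ on Store, so {Category, SKU} → Store does not hold.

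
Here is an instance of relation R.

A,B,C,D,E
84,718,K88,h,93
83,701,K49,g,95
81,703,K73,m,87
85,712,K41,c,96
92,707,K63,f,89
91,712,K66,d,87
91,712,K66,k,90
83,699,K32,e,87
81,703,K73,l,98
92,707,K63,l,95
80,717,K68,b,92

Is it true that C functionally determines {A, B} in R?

Yes

C=K88: 1 row → {A,B} = (84, 718) ✓
C=K49: 1 row → {A,B} = (83, 701) ✓
C=K73: 2 rows → {A,B} = (81, 703), (81, 703) ✓
C=K41: 1 row → {A,B} = (85, 712) ✓
C=K63: 2 rows → {A,B} = (92, 707), (92, 707) ✓
C=K66: 2 rows → {A,B} = (91, 712), (91, 712) ✓
C=K32: 1 row → {A,B} = (83, 699) ✓
C=K68: 1 row → {A,B} = (80, 717) ✓
Every C value is associated with a single {A, B} value, so C -> {A, B} holds.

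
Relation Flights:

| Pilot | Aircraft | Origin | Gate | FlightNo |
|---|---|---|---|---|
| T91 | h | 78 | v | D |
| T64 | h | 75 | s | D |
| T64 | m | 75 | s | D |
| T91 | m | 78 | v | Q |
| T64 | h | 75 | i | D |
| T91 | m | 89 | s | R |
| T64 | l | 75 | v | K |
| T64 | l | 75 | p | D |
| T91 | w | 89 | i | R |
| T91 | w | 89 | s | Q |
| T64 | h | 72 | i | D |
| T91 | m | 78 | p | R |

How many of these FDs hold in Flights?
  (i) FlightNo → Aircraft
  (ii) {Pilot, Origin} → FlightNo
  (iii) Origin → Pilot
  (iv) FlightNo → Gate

1

(i) FlightNo → Aircraft: FlightNo=D: 6 rows → Aircraft takes values {h, m, l} — violation; FlightNo=Q: 2 rows → Aircraft takes values {m, w} — violation; FlightNo=R: 3 rows → Aircraft takes values {m, w} — violation — fails.
(ii) {Pilot, Origin} → FlightNo: (Pilot=T91, Origin=78): 3 rows → FlightNo takes values {D, Q, R} — violation; (Pilot=T64, Origin=75): 5 rows → FlightNo takes values {D, K} — violation; (Pilot=T91, Origin=89): 3 rows → FlightNo takes values {R, Q} — violation — fails.
(iii) Origin → Pilot: every LHS value maps to a single RHS value — holds.
(iv) FlightNo → Gate: FlightNo=D: 6 rows → Gate takes values {v, s, i, p} — violation; FlightNo=Q: 2 rows → Gate takes values {v, s} — violation; FlightNo=R: 3 rows → Gate takes values {s, i, p} — violation — fails.
1 of the 4 dependencies holds.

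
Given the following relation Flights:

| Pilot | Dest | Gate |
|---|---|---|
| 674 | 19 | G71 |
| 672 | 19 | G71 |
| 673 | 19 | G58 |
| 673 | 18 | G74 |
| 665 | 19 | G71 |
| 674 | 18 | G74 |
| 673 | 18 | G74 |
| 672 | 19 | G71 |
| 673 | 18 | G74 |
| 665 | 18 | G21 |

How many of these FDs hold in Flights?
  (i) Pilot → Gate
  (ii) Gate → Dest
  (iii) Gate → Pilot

(i) Pilot → Gate: Pilot=674: 2 rows → Gate takes values {G71, G74} — violation; Pilot=673: 4 rows → Gate takes values {G58, G74} — violation; Pilot=665: 2 rows → Gate takes values {G71, G21} — violation — fails.
(ii) Gate → Dest: every LHS value maps to a single RHS value — holds.
(iii) Gate → Pilot: Gate=G71: 4 rows → Pilot takes values {674, 672, 665} — violation; Gate=G74: 4 rows → Pilot takes values {673, 674} — violation — fails.
1 of the 3 dependencies holds.

1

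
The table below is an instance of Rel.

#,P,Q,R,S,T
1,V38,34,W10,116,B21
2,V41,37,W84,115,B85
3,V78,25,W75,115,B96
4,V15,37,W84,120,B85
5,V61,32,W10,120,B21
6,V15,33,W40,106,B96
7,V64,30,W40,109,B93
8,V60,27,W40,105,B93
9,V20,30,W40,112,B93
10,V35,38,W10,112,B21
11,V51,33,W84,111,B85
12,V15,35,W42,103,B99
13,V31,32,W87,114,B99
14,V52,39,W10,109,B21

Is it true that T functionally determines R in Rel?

T=B21: rows 1, 5, 10, 14 → R = W10, W10, W10, W10 ✓
T=B85: rows 2, 4, 11 → R = W84, W84, W84 ✓
T=B96: rows 3, 6 → R takes values {W75, W40} — violation
T=B93: rows 7, 8, 9 → R = W40, W40, W40 ✓
T=B99: rows 12, 13 → R takes values {W42, W87} — violation
Two rows agree on T but differ on R, so T -> R does not hold.

No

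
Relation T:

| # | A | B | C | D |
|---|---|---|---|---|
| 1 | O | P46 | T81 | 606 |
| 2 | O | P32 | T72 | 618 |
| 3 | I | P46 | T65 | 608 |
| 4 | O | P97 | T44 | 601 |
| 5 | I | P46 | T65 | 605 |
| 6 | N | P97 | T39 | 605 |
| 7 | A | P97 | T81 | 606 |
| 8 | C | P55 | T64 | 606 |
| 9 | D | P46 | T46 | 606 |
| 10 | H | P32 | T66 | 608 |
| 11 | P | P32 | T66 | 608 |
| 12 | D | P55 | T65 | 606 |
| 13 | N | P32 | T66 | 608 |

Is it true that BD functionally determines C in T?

No

(B=P46, D=606): rows 1, 9 → C takes values {T81, T46} — violation
(B=P32, D=618): row 2 → C = T72 ✓
(B=P46, D=608): row 3 → C = T65 ✓
(B=P97, D=601): row 4 → C = T44 ✓
(B=P46, D=605): row 5 → C = T65 ✓
(B=P97, D=605): row 6 → C = T39 ✓
(B=P97, D=606): row 7 → C = T81 ✓
(B=P55, D=606): rows 8, 12 → C takes values {T64, T65} — violation
(B=P32, D=608): rows 10, 11, 13 → C = T66, T66, T66 ✓
Two rows agree on BD but differ on C, so BD -> C does not hold.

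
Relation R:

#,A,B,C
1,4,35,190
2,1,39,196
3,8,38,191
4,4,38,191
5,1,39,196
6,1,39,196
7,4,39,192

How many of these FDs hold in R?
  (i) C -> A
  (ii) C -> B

1

(i) C -> A: C=191: rows 3, 4 → A takes values {8, 4} — violation — fails.
(ii) C -> B: every LHS value maps to a single RHS value — holds.
1 of the 2 dependencies holds.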